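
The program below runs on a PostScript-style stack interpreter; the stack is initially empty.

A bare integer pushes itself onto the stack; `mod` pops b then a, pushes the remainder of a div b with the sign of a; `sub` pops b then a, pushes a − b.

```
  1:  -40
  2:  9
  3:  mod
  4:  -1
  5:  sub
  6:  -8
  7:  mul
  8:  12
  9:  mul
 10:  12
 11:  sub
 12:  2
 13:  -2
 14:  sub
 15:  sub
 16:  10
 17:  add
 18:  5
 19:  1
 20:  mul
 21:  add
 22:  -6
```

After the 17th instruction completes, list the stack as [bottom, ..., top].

-40 -> -40
9   -> -40 9
mod -> -4
-1  -> -4 -1
sub -> -3
-8  -> -3 -8
mul -> 24
12  -> 24 12
mul -> 288
12  -> 288 12
sub -> 276
2   -> 276 2
-2  -> 276 2 -2
sub -> 276 4
sub -> 272
10  -> 272 10
add -> 282

[282]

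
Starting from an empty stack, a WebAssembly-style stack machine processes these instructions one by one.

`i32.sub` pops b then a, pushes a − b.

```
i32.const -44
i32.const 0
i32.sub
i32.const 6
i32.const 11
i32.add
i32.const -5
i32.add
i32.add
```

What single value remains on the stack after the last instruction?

i32.const -44 → [-44]
i32.const 0   → [-44, 0]
i32.sub       → [-44]
i32.const 6   → [-44, 6]
i32.const 11  → [-44, 6, 11]
i32.add       → [-44, 17]
i32.const -5  → [-44, 17, -5]
i32.add       → [-44, 12]
i32.add       → [-32]

-32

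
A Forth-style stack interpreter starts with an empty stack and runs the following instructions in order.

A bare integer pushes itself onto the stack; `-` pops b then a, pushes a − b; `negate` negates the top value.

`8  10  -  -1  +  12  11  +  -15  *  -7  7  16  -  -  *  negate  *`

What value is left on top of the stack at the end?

-2070

8      -> 8
10     -> 8 10
-      -> -2
-1     -> -2 -1
+      -> -3
12     -> -3 12
11     -> -3 12 11
+      -> -3 23
-15    -> -3 23 -15
*      -> -3 -345
-7     -> -3 -345 -7
7      -> -3 -345 -7 7
16     -> -3 -345 -7 7 16
-      -> -3 -345 -7 -9
-      -> -3 -345 2
*      -> -3 -690
negate -> -3 690
*      -> -2070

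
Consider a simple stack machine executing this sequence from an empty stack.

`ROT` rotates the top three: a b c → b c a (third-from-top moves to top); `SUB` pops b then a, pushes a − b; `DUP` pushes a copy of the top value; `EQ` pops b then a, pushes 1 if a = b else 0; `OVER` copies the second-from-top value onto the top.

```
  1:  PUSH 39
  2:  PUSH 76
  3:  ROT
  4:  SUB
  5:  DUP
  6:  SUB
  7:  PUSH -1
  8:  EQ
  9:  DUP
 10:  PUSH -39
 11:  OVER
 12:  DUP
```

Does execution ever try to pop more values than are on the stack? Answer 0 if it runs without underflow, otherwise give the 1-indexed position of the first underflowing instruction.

3

PUSH 39 → [39]
PUSH 76 → [39, 76]
ROT  — needs 3 operands, stack has 2 → underflow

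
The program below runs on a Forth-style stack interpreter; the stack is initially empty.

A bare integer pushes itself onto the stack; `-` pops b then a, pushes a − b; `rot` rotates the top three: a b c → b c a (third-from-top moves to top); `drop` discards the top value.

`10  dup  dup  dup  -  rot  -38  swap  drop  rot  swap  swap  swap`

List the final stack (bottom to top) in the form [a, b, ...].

[0, 10, -38]

10    [10]
dup   [10, 10]
dup   [10, 10, 10]
dup   [10, 10, 10, 10]
-     [10, 10, 0]
rot   [10, 0, 10]
-38   [10, 0, 10, -38]
swap  [10, 0, -38, 10]
drop  [10, 0, -38]
rot   [0, -38, 10]
swap  [0, 10, -38]
swap  [0, -38, 10]
swap  [0, 10, -38]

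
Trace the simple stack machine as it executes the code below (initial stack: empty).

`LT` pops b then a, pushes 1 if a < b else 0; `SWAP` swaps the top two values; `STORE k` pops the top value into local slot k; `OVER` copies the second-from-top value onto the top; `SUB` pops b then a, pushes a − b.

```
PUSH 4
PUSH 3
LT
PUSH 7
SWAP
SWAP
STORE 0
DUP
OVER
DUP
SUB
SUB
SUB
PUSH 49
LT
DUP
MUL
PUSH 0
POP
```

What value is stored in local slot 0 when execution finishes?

PUSH 4  -> 4
PUSH 3  -> 4 3
LT      -> 0
PUSH 7  -> 0 7
SWAP    -> 7 0
SWAP    -> 0 7
STORE 0 -> 0
DUP     -> 0 0
OVER    -> 0 0 0
DUP     -> 0 0 0 0
SUB     -> 0 0 0
SUB     -> 0 0
SUB     -> 0
PUSH 49 -> 0 49
LT      -> 1
DUP     -> 1 1
MUL     -> 1
PUSH 0  -> 1 0
POP     -> 1

7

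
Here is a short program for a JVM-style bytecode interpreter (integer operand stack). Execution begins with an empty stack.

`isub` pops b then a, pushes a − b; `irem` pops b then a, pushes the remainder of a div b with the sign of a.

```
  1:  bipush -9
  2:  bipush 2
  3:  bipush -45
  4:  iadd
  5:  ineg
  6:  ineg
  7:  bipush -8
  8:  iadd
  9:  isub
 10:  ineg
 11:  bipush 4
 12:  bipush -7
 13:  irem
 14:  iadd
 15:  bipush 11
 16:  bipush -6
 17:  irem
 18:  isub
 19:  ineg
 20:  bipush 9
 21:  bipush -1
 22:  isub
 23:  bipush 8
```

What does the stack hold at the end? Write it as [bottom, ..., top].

bipush -9  -> -9
bipush 2   -> -9 2
bipush -45 -> -9 2 -45
iadd       -> -9 -43
ineg       -> -9 43
ineg       -> -9 -43
bipush -8  -> -9 -43 -8
iadd       -> -9 -51
isub       -> 42
ineg       -> -42
bipush 4   -> -42 4
bipush -7  -> -42 4 -7
irem       -> -42 4
iadd       -> -38
bipush 11  -> -38 11
bipush -6  -> -38 11 -6
irem       -> -38 5
isub       -> -43
ineg       -> 43
bipush 9   -> 43 9
bipush -1  -> 43 9 -1
isub       -> 43 10
bipush 8   -> 43 10 8

[43, 10, 8]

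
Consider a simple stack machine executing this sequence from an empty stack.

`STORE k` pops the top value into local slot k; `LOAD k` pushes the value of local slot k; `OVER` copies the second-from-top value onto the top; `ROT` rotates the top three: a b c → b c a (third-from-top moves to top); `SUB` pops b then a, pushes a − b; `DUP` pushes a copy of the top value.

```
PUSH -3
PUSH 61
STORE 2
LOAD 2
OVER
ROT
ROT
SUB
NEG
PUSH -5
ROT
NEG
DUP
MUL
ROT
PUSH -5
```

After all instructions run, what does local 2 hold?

61

PUSH -3  [-3]
PUSH 61  [-3, 61]
STORE 2  [-3]
LOAD 2   [-3, 61]
OVER     [-3, 61, -3]
ROT      [61, -3, -3]
ROT      [-3, -3, 61]
SUB      [-3, -64]
NEG      [-3, 64]
PUSH -5  [-3, 64, -5]
ROT      [64, -5, -3]
NEG      [64, -5, 3]
DUP      [64, -5, 3, 3]
MUL      [64, -5, 9]
ROT      [-5, 9, 64]
PUSH -5  [-5, 9, 64, -5]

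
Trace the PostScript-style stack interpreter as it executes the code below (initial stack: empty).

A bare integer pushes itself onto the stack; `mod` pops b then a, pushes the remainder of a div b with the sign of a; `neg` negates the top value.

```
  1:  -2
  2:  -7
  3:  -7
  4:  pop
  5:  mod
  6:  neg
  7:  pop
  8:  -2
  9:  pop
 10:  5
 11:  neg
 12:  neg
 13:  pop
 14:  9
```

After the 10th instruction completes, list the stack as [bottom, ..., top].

-2  -> -2
-7  -> -2 -7
-7  -> -2 -7 -7
pop -> -2 -7
mod -> -2
neg -> 2
pop -> (empty)
-2  -> -2
pop -> (empty)
5   -> 5

[5]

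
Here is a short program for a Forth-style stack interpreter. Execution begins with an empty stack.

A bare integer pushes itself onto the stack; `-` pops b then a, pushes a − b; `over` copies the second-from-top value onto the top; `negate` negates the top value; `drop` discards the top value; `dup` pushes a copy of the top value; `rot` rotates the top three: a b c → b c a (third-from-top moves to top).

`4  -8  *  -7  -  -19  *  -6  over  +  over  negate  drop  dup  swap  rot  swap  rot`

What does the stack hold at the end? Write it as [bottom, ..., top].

4      -> [4]
-8     -> [4, -8]
*      -> [-32]
-7     -> [-32, -7]
-      -> [-25]
-19    -> [-25, -19]
*      -> [475]
-6     -> [475, -6]
over   -> [475, -6, 475]
+      -> [475, 469]
over   -> [475, 469, 475]
negate -> [475, 469, -475]
drop   -> [475, 469]
dup    -> [475, 469, 469]
swap   -> [475, 469, 469]
rot    -> [469, 469, 475]
swap   -> [469, 475, 469]
rot    -> [475, 469, 469]

[475, 469, 469]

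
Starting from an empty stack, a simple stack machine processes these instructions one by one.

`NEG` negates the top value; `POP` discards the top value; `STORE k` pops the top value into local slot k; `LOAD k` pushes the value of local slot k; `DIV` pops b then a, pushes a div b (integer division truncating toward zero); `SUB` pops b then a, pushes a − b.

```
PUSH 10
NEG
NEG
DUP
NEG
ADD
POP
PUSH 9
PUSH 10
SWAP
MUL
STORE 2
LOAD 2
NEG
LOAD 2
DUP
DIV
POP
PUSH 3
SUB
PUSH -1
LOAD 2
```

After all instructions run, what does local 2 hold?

PUSH 10 -> [10]
NEG     -> [-10]
NEG     -> [10]
DUP     -> [10, 10]
NEG     -> [10, -10]
ADD     -> [0]
POP     -> []
PUSH 9  -> [9]
PUSH 10 -> [9, 10]
SWAP    -> [10, 9]
MUL     -> [90]
STORE 2 -> []
LOAD 2  -> [90]
NEG     -> [-90]
LOAD 2  -> [-90, 90]
DUP     -> [-90, 90, 90]
DIV     -> [-90, 1]
POP     -> [-90]
PUSH 3  -> [-90, 3]
SUB     -> [-93]
PUSH -1 -> [-93, -1]
LOAD 2  -> [-93, -1, 90]

90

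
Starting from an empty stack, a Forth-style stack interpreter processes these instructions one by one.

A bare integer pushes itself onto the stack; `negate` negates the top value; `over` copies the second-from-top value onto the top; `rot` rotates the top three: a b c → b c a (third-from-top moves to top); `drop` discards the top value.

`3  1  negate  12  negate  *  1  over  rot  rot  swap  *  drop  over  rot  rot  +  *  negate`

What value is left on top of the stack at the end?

-45

3      -> 3
1      -> 3 1
negate -> 3 -1
12     -> 3 -1 12
negate -> 3 -1 -12
*      -> 3 12
1      -> 3 12 1
over   -> 3 12 1 12
rot    -> 3 1 12 12
rot    -> 3 12 12 1
swap   -> 3 12 1 12
*      -> 3 12 12
drop   -> 3 12
over   -> 3 12 3
rot    -> 12 3 3
rot    -> 3 3 12
+      -> 3 15
*      -> 45
negate -> -45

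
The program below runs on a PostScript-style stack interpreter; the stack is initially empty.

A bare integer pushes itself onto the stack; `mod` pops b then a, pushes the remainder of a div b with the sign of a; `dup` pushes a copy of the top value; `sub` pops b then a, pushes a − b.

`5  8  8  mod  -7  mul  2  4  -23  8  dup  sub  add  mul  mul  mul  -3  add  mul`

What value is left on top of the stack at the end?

-15

5   : [5]
8   : [5, 8]
8   : [5, 8, 8]
mod : [5, 0]
-7  : [5, 0, -7]
mul : [5, 0]
2   : [5, 0, 2]
4   : [5, 0, 2, 4]
-23 : [5, 0, 2, 4, -23]
8   : [5, 0, 2, 4, -23, 8]
dup : [5, 0, 2, 4, -23, 8, 8]
sub : [5, 0, 2, 4, -23, 0]
add : [5, 0, 2, 4, -23]
mul : [5, 0, 2, -92]
mul : [5, 0, -184]
mul : [5, 0]
-3  : [5, 0, -3]
add : [5, -3]
mul : [-15]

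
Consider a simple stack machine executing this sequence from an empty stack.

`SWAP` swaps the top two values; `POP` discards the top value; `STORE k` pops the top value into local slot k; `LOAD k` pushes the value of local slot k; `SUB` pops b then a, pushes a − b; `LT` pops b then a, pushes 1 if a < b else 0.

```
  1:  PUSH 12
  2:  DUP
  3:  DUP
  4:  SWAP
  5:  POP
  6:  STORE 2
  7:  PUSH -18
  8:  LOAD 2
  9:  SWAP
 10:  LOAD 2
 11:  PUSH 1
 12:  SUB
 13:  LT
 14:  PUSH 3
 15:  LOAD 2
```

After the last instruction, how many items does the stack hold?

PUSH 12  : [12]
DUP      : [12, 12]
DUP      : [12, 12, 12]
SWAP     : [12, 12, 12]
POP      : [12, 12]
STORE 2  : [12]
PUSH -18 : [12, -18]
LOAD 2   : [12, -18, 12]
SWAP     : [12, 12, -18]
LOAD 2   : [12, 12, -18, 12]
PUSH 1   : [12, 12, -18, 12, 1]
SUB      : [12, 12, -18, 11]
LT       : [12, 12, 1]
PUSH 3   : [12, 12, 1, 3]
LOAD 2   : [12, 12, 1, 3, 12]

5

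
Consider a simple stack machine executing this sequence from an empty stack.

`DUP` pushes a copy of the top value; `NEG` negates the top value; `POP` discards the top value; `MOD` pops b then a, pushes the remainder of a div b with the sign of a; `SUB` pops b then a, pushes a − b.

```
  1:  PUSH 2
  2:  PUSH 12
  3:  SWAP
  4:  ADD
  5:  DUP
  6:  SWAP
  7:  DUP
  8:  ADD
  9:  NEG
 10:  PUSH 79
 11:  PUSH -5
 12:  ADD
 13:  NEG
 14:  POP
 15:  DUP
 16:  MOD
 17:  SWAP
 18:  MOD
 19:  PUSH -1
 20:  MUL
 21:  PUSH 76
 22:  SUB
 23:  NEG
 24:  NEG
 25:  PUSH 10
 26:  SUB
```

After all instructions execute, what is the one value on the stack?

PUSH 2   2
PUSH 12  2 12
SWAP     12 2
ADD      14
DUP      14 14
SWAP     14 14
DUP      14 14 14
ADD      14 28
NEG      14 -28
PUSH 79  14 -28 79
PUSH -5  14 -28 79 -5
ADD      14 -28 74
NEG      14 -28 -74
POP      14 -28
DUP      14 -28 -28
MOD      14 0
SWAP     0 14
MOD      0
PUSH -1  0 -1
MUL      0
PUSH 76  0 76
SUB      -76
NEG      76
NEG      -76
PUSH 10  -76 10
SUB      -86

-86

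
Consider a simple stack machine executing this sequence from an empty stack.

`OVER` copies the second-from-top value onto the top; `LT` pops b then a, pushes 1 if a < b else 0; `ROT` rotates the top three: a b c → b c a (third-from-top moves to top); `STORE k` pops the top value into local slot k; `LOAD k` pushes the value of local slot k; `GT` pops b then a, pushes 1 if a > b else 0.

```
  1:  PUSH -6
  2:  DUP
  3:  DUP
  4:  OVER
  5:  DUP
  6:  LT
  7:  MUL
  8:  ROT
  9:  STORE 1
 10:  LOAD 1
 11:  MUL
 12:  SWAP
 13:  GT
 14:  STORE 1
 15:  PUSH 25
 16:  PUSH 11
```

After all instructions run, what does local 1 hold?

PUSH -6 : [-6]
DUP     : [-6, -6]
DUP     : [-6, -6, -6]
OVER    : [-6, -6, -6, -6]
DUP     : [-6, -6, -6, -6, -6]
LT      : [-6, -6, -6, 0]
MUL     : [-6, -6, 0]
ROT     : [-6, 0, -6]
STORE 1 : [-6, 0]
LOAD 1  : [-6, 0, -6]
MUL     : [-6, 0]
SWAP    : [0, -6]
GT      : [1]
STORE 1 : []
PUSH 25 : [25]
PUSH 11 : [25, 11]

1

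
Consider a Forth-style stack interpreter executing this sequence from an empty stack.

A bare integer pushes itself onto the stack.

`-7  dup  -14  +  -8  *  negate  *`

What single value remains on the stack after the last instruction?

-7     -> -7
dup    -> -7 -7
-14    -> -7 -7 -14
+      -> -7 -21
-8     -> -7 -21 -8
*      -> -7 168
negate -> -7 -168
*      -> 1176

1176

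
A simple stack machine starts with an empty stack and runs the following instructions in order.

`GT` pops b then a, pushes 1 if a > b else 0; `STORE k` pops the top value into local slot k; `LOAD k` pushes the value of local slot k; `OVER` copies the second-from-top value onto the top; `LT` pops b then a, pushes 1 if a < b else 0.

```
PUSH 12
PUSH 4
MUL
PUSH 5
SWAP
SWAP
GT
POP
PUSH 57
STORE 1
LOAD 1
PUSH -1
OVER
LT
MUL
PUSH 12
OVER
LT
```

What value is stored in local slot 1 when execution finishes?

57

PUSH 12 -> [12]
PUSH 4  -> [12, 4]
MUL     -> [48]
PUSH 5  -> [48, 5]
SWAP    -> [5, 48]
SWAP    -> [48, 5]
GT      -> [1]
POP     -> []
PUSH 57 -> [57]
STORE 1 -> []
LOAD 1  -> [57]
PUSH -1 -> [57, -1]
OVER    -> [57, -1, 57]
LT      -> [57, 1]
MUL     -> [57]
PUSH 12 -> [57, 12]
OVER    -> [57, 12, 57]
LT      -> [57, 1]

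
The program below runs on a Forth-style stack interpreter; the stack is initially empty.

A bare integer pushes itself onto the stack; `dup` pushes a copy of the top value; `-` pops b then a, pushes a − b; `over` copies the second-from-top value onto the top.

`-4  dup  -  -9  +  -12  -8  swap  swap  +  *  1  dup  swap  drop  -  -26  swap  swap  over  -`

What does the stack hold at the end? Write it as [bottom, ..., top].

[179, -205]

-4   -> [-4]
dup  -> [-4, -4]
-    -> [0]
-9   -> [0, -9]
+    -> [-9]
-12  -> [-9, -12]
-8   -> [-9, -12, -8]
swap -> [-9, -8, -12]
swap -> [-9, -12, -8]
+    -> [-9, -20]
*    -> [180]
1    -> [180, 1]
dup  -> [180, 1, 1]
swap -> [180, 1, 1]
drop -> [180, 1]
-    -> [179]
-26  -> [179, -26]
swap -> [-26, 179]
swap -> [179, -26]
over -> [179, -26, 179]
-    -> [179, -205]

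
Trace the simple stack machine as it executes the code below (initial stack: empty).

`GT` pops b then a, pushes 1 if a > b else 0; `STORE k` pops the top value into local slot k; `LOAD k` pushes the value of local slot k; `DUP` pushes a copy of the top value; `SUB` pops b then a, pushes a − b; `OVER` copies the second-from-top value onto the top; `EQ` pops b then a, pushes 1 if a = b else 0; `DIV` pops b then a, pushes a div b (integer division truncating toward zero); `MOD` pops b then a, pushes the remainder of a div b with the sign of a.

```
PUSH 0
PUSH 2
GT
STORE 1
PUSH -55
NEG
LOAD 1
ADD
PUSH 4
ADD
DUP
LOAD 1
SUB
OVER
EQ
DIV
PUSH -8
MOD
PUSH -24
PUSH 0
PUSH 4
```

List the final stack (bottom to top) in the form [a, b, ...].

PUSH 0   -> [0]
PUSH 2   -> [0, 2]
GT       -> [0]
STORE 1  -> []
PUSH -55 -> [-55]
NEG      -> [55]
LOAD 1   -> [55, 0]
ADD      -> [55]
PUSH 4   -> [55, 4]
ADD      -> [59]
DUP      -> [59, 59]
LOAD 1   -> [59, 59, 0]
SUB      -> [59, 59]
OVER     -> [59, 59, 59]
EQ       -> [59, 1]
DIV      -> [59]
PUSH -8  -> [59, -8]
MOD      -> [3]
PUSH -24 -> [3, -24]
PUSH 0   -> [3, -24, 0]
PUSH 4   -> [3, -24, 0, 4]

[3, -24, 0, 4]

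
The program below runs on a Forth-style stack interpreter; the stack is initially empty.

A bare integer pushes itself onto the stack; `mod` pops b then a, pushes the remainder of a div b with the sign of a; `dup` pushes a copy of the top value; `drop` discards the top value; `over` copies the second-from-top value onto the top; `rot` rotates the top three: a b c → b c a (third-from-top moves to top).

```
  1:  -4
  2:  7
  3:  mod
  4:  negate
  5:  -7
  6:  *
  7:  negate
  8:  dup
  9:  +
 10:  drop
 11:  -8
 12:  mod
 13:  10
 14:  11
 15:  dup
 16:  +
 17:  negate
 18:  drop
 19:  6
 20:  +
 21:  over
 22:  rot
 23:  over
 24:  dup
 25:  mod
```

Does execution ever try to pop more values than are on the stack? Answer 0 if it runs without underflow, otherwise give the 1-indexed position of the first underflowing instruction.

12

-4     → [-4]
7      → [-4, 7]
mod    → [-4]
negate → [4]
-7     → [4, -7]
*      → [-28]
negate → [28]
dup    → [28, 28]
+      → [56]
drop   → []
-8     → [-8]
mod  — needs 2 operands, stack has 1 → underflow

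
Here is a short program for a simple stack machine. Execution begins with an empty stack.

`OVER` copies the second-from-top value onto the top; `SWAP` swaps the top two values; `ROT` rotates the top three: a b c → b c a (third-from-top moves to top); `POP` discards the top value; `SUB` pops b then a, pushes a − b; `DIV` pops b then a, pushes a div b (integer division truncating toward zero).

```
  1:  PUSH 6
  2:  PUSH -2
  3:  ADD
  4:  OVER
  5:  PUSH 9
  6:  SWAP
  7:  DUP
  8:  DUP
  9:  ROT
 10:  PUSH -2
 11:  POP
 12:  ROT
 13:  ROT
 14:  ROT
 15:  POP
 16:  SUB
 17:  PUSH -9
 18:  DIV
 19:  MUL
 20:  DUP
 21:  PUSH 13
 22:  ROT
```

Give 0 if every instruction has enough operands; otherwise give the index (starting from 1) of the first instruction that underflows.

PUSH 6  : 6
PUSH -2 : 6 -2
ADD     : 4
OVER  — needs 2 operands, stack has 1 → underflow

4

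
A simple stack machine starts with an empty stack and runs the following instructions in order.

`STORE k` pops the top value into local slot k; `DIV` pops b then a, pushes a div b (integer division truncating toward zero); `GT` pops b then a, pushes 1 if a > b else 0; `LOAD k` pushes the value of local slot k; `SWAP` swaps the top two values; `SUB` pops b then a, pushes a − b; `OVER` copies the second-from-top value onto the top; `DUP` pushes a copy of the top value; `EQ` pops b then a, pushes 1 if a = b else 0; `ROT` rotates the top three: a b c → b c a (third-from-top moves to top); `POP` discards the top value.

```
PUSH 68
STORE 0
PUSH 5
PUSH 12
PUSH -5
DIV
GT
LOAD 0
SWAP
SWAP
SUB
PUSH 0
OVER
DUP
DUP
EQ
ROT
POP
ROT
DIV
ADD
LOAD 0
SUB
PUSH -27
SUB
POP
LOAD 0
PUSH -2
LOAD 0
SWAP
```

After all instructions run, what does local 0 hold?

68

PUSH 68   68
STORE 0   (empty)
PUSH 5    5
PUSH 12   5 12
PUSH -5   5 12 -5
DIV       5 -2
GT        1
LOAD 0    1 68
SWAP      68 1
SWAP      1 68
SUB       -67
PUSH 0    -67 0
OVER      -67 0 -67
DUP       -67 0 -67 -67
DUP       -67 0 -67 -67 -67
EQ        -67 0 -67 1
ROT       -67 -67 1 0
POP       -67 -67 1
ROT       -67 1 -67
DIV       -67 0
ADD       -67
LOAD 0    -67 68
SUB       -135
PUSH -27  -135 -27
SUB       -108
POP       (empty)
LOAD 0    68
PUSH -2   68 -2
LOAD 0    68 -2 68
SWAP      68 68 -2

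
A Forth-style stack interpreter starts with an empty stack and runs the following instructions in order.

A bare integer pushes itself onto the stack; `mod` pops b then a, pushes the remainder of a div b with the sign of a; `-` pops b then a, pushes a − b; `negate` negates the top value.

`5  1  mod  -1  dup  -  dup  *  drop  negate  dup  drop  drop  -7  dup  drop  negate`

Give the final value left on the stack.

7

5      -> 5
1      -> 5 1
mod    -> 0
-1     -> 0 -1
dup    -> 0 -1 -1
-      -> 0 0
dup    -> 0 0 0
*      -> 0 0
drop   -> 0
negate -> 0
dup    -> 0 0
drop   -> 0
drop   -> (empty)
-7     -> -7
dup    -> -7 -7
drop   -> -7
negate -> 7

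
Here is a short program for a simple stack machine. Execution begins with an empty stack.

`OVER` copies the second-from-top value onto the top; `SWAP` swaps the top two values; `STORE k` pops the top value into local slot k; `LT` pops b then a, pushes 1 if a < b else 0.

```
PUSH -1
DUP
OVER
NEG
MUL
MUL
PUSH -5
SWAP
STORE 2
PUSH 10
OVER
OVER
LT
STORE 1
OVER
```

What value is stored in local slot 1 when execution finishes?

PUSH -1 → -1
DUP     → -1 -1
OVER    → -1 -1 -1
NEG     → -1 -1 1
MUL     → -1 -1
MUL     → 1
PUSH -5 → 1 -5
SWAP    → -5 1
STORE 2 → -5
PUSH 10 → -5 10
OVER    → -5 10 -5
OVER    → -5 10 -5 10
LT      → -5 10 1
STORE 1 → -5 10
OVER    → -5 10 -5

1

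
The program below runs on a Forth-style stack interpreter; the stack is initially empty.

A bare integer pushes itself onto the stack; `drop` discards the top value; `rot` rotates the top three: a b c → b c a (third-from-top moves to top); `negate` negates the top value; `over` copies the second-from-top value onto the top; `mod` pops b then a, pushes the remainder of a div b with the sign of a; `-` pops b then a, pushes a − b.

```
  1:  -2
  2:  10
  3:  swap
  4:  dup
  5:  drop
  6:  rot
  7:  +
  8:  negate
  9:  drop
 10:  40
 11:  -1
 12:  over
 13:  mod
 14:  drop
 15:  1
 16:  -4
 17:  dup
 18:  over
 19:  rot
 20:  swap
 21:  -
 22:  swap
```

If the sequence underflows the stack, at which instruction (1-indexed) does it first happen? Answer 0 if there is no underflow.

6

-2   -> -2
10   -> -2 10
swap -> 10 -2
dup  -> 10 -2 -2
drop -> 10 -2
rot  — needs 3 operands, stack has 2 → underflow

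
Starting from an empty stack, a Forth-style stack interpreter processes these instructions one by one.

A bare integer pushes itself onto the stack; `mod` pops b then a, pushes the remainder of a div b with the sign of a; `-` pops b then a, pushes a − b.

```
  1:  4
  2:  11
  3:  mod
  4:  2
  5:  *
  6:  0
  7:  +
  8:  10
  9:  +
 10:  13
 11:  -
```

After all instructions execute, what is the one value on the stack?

4   -> [4]
11  -> [4, 11]
mod -> [4]
2   -> [4, 2]
*   -> [8]
0   -> [8, 0]
+   -> [8]
10  -> [8, 10]
+   -> [18]
13  -> [18, 13]
-   -> [5]

5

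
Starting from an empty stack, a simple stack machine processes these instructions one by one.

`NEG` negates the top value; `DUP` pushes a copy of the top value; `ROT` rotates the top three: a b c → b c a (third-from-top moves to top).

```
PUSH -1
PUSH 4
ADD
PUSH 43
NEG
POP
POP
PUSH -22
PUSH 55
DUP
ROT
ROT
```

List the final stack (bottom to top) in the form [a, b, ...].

PUSH -1  : [-1]
PUSH 4   : [-1, 4]
ADD      : [3]
PUSH 43  : [3, 43]
NEG      : [3, -43]
POP      : [3]
POP      : []
PUSH -22 : [-22]
PUSH 55  : [-22, 55]
DUP      : [-22, 55, 55]
ROT      : [55, 55, -22]
ROT      : [55, -22, 55]

[55, -22, 55]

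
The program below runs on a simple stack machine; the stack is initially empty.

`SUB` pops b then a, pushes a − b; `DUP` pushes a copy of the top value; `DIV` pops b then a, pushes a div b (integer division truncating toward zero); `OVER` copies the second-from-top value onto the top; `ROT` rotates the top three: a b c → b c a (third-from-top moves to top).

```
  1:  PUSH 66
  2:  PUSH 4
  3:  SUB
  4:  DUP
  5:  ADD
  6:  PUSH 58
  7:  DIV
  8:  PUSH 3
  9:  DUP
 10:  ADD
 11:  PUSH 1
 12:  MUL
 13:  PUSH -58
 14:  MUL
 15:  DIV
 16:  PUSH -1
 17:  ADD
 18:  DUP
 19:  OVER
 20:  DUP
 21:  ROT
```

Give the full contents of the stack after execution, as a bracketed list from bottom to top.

PUSH 66  -> [66]
PUSH 4   -> [66, 4]
SUB      -> [62]
DUP      -> [62, 62]
ADD      -> [124]
PUSH 58  -> [124, 58]
DIV      -> [2]
PUSH 3   -> [2, 3]
DUP      -> [2, 3, 3]
ADD      -> [2, 6]
PUSH 1   -> [2, 6, 1]
MUL      -> [2, 6]
PUSH -58 -> [2, 6, -58]
MUL      -> [2, -348]
DIV      -> [0]
PUSH -1  -> [0, -1]
ADD      -> [-1]
DUP      -> [-1, -1]
OVER     -> [-1, -1, -1]
DUP      -> [-1, -1, -1, -1]
ROT      -> [-1, -1, -1, -1]

[-1, -1, -1, -1]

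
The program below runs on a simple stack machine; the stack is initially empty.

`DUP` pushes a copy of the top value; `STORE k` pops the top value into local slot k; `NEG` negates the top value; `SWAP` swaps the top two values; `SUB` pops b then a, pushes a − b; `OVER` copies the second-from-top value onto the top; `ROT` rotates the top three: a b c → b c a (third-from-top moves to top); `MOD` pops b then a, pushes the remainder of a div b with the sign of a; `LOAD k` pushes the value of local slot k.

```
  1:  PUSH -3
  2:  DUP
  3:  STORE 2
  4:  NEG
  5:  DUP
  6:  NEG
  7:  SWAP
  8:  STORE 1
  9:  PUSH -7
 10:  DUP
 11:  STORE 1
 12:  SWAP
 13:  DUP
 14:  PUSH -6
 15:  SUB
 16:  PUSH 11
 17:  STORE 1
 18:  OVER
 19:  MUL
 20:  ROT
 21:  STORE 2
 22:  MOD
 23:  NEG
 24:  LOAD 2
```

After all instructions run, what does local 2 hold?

PUSH -3 -> [-3]
DUP     -> [-3, -3]
STORE 2 -> [-3]
NEG     -> [3]
DUP     -> [3, 3]
NEG     -> [3, -3]
SWAP    -> [-3, 3]
STORE 1 -> [-3]
PUSH -7 -> [-3, -7]
DUP     -> [-3, -7, -7]
STORE 1 -> [-3, -7]
SWAP    -> [-7, -3]
DUP     -> [-7, -3, -3]
PUSH -6 -> [-7, -3, -3, -6]
SUB     -> [-7, -3, 3]
PUSH 11 -> [-7, -3, 3, 11]
STORE 1 -> [-7, -3, 3]
OVER    -> [-7, -3, 3, -3]
MUL     -> [-7, -3, -9]
ROT     -> [-3, -9, -7]
STORE 2 -> [-3, -9]
MOD     -> [-3]
NEG     -> [3]
LOAD 2  -> [3, -7]

-7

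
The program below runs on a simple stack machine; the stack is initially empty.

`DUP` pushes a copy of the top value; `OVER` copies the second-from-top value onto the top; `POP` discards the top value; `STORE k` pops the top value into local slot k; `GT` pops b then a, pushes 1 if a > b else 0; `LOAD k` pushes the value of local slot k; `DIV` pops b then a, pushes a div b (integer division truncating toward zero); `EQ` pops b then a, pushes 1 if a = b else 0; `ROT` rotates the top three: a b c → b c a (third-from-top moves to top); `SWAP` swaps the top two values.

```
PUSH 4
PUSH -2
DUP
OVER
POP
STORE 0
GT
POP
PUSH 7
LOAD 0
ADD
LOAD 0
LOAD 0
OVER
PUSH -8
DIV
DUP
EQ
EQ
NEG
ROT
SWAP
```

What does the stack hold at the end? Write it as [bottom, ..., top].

PUSH 4  → [4]
PUSH -2 → [4, -2]
DUP     → [4, -2, -2]
OVER    → [4, -2, -2, -2]
POP     → [4, -2, -2]
STORE 0 → [4, -2]
GT      → [1]
POP     → []
PUSH 7  → [7]
LOAD 0  → [7, -2]
ADD     → [5]
LOAD 0  → [5, -2]
LOAD 0  → [5, -2, -2]
OVER    → [5, -2, -2, -2]
PUSH -8 → [5, -2, -2, -2, -8]
DIV     → [5, -2, -2, 0]
DUP     → [5, -2, -2, 0, 0]
EQ      → [5, -2, -2, 1]
EQ      → [5, -2, 0]
NEG     → [5, -2, 0]
ROT     → [-2, 0, 5]
SWAP    → [-2, 5, 0]

[-2, 5, 0]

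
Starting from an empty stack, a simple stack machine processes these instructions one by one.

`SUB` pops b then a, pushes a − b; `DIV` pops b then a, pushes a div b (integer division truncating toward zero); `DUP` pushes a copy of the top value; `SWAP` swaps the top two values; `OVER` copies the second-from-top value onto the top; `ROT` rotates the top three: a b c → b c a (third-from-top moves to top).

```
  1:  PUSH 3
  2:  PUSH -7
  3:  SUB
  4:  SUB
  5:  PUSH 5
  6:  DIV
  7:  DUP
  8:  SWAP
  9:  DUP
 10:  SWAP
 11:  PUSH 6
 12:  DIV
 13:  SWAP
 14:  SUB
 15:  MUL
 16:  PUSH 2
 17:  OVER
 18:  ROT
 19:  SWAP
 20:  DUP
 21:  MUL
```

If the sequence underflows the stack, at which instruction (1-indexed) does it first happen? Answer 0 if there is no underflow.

4

PUSH 3   3
PUSH -7  3 -7
SUB      10
SUB  — needs 2 operands, stack has 1 → underflow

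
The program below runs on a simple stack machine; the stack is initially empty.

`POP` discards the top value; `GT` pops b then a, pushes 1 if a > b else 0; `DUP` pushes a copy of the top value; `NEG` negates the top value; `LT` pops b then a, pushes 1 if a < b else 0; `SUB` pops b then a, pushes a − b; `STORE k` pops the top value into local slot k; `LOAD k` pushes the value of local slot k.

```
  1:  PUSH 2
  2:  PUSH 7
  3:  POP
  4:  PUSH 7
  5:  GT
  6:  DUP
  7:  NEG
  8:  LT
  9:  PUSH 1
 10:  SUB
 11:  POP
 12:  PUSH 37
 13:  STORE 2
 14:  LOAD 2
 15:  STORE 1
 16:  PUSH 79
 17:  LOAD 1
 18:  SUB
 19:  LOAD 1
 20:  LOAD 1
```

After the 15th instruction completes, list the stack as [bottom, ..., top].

[]

PUSH 2  -> 2
PUSH 7  -> 2 7
POP     -> 2
PUSH 7  -> 2 7
GT      -> 0
DUP     -> 0 0
NEG     -> 0 0
LT      -> 0
PUSH 1  -> 0 1
SUB     -> -1
POP     -> (empty)
PUSH 37 -> 37
STORE 2 -> (empty)
LOAD 2  -> 37
STORE 1 -> (empty)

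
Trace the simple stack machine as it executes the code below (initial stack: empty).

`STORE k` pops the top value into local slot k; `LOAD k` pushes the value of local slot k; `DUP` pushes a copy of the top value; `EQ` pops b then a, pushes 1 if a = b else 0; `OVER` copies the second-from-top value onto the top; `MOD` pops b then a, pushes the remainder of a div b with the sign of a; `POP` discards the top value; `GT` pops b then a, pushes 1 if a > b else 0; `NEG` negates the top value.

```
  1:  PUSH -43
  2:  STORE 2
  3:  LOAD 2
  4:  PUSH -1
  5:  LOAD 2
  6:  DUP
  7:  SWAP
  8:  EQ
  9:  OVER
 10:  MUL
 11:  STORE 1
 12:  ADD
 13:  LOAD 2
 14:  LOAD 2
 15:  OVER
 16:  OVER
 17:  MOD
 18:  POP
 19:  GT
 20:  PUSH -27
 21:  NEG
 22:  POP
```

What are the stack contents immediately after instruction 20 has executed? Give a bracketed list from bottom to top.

[-44, 0, -27]

PUSH -43 → -43
STORE 2  → (empty)
LOAD 2   → -43
PUSH -1  → -43 -1
LOAD 2   → -43 -1 -43
DUP      → -43 -1 -43 -43
SWAP     → -43 -1 -43 -43
EQ       → -43 -1 1
OVER     → -43 -1 1 -1
MUL      → -43 -1 -1
STORE 1  → -43 -1
ADD      → -44
LOAD 2   → -44 -43
LOAD 2   → -44 -43 -43
OVER     → -44 -43 -43 -43
OVER     → -44 -43 -43 -43 -43
MOD      → -44 -43 -43 0
POP      → -44 -43 -43
GT       → -44 0
PUSH -27 → -44 0 -27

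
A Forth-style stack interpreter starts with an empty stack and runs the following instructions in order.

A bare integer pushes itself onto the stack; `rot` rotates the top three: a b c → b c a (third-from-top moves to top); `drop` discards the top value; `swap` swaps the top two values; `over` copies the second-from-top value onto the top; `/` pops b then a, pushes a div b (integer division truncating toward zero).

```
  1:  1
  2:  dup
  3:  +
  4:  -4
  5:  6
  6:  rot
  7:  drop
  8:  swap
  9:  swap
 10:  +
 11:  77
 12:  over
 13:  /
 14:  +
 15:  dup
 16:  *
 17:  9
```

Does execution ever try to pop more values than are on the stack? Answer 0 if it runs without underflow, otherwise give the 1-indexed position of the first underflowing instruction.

0

1    : [1]
dup  : [1, 1]
+    : [2]
-4   : [2, -4]
6    : [2, -4, 6]
rot  : [-4, 6, 2]
drop : [-4, 6]
swap : [6, -4]
swap : [-4, 6]
+    : [2]
77   : [2, 77]
over : [2, 77, 2]
/    : [2, 38]
+    : [40]
dup  : [40, 40]
*    : [1600]
9    : [1600, 9]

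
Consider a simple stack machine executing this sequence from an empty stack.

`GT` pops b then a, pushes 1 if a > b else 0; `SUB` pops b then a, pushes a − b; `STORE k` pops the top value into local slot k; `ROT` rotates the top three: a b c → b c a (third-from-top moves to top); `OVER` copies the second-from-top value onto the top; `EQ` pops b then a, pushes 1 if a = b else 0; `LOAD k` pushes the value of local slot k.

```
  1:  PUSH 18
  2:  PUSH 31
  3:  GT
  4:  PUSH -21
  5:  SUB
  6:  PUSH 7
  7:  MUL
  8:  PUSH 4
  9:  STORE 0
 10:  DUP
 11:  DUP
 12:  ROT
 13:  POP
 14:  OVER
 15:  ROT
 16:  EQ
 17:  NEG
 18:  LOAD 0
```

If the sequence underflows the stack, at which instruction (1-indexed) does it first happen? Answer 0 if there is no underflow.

PUSH 18  -> 18
PUSH 31  -> 18 31
GT       -> 0
PUSH -21 -> 0 -21
SUB      -> 21
PUSH 7   -> 21 7
MUL      -> 147
PUSH 4   -> 147 4
STORE 0  -> 147
DUP      -> 147 147
DUP      -> 147 147 147
ROT      -> 147 147 147
POP      -> 147 147
OVER     -> 147 147 147
ROT      -> 147 147 147
EQ       -> 147 1
NEG      -> 147 -1
LOAD 0   -> 147 -1 4

0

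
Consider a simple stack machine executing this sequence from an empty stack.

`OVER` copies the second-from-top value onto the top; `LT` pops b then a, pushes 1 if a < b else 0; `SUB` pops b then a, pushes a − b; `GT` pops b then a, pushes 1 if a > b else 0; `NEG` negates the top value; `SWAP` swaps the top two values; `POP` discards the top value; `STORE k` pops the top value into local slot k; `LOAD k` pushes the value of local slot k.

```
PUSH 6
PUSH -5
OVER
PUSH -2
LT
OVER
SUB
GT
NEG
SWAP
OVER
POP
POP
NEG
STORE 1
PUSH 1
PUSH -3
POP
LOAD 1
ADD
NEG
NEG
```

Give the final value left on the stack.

1

PUSH 6  : 6
PUSH -5 : 6 -5
OVER    : 6 -5 6
PUSH -2 : 6 -5 6 -2
LT      : 6 -5 0
OVER    : 6 -5 0 -5
SUB     : 6 -5 5
GT      : 6 0
NEG     : 6 0
SWAP    : 0 6
OVER    : 0 6 0
POP     : 0 6
POP     : 0
NEG     : 0
STORE 1 : (empty)
PUSH 1  : 1
PUSH -3 : 1 -3
POP     : 1
LOAD 1  : 1 0
ADD     : 1
NEG     : -1
NEG     : 1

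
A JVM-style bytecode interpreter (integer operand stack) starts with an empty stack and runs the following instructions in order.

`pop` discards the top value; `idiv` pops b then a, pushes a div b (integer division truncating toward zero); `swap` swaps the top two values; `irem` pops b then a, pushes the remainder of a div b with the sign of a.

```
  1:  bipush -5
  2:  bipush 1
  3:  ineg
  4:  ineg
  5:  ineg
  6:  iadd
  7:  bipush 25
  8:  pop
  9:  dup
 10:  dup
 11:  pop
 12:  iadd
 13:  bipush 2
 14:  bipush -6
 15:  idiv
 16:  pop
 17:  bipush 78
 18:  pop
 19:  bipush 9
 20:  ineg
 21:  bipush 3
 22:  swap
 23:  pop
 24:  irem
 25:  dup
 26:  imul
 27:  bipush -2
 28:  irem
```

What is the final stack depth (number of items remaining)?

1

bipush -5 -> [-5]
bipush 1  -> [-5, 1]
ineg      -> [-5, -1]
ineg      -> [-5, 1]
ineg      -> [-5, -1]
iadd      -> [-6]
bipush 25 -> [-6, 25]
pop       -> [-6]
dup       -> [-6, -6]
dup       -> [-6, -6, -6]
pop       -> [-6, -6]
iadd      -> [-12]
bipush 2  -> [-12, 2]
bipush -6 -> [-12, 2, -6]
idiv      -> [-12, 0]
pop       -> [-12]
bipush 78 -> [-12, 78]
pop       -> [-12]
bipush 9  -> [-12, 9]
ineg      -> [-12, -9]
bipush 3  -> [-12, -9, 3]
swap      -> [-12, 3, -9]
pop       -> [-12, 3]
irem      -> [0]
dup       -> [0, 0]
imul      -> [0]
bipush -2 -> [0, -2]
irem      -> [0]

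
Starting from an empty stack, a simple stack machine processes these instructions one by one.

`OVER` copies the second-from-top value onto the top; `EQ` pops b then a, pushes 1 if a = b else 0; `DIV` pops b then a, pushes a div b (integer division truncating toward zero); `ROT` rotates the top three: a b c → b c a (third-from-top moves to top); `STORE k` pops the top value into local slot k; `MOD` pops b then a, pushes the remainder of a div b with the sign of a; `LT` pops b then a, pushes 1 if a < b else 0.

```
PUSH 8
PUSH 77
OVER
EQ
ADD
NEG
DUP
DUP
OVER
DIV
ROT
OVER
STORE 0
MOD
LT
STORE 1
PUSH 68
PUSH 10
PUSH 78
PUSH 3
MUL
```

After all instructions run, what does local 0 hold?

1

PUSH 8   8
PUSH 77  8 77
OVER     8 77 8
EQ       8 0
ADD      8
NEG      -8
DUP      -8 -8
DUP      -8 -8 -8
OVER     -8 -8 -8 -8
DIV      -8 -8 1
ROT      -8 1 -8
OVER     -8 1 -8 1
STORE 0  -8 1 -8
MOD      -8 1
LT       1
STORE 1  (empty)
PUSH 68  68
PUSH 10  68 10
PUSH 78  68 10 78
PUSH 3   68 10 78 3
MUL      68 10 234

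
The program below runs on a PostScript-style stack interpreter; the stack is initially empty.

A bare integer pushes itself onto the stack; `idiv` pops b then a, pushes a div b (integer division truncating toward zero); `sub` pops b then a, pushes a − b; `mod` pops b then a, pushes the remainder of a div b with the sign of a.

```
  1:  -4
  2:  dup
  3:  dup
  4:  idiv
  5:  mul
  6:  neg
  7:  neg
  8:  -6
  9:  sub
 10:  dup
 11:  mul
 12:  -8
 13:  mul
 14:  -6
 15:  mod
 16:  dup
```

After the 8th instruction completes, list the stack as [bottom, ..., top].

[-4, -6]

-4   : [-4]
dup  : [-4, -4]
dup  : [-4, -4, -4]
idiv : [-4, 1]
mul  : [-4]
neg  : [4]
neg  : [-4]
-6   : [-4, -6]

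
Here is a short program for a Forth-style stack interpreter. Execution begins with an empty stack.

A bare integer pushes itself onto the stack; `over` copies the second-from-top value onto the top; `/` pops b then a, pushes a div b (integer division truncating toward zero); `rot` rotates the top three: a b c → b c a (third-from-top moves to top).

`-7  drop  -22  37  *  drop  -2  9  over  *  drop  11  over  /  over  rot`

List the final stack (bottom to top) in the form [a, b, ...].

-7   → -7
drop → (empty)
-22  → -22
37   → -22 37
*    → -814
drop → (empty)
-2   → -2
9    → -2 9
over → -2 9 -2
*    → -2 -18
drop → -2
11   → -2 11
over → -2 11 -2
/    → -2 -5
over → -2 -5 -2
rot  → -5 -2 -2

[-5, -2, -2]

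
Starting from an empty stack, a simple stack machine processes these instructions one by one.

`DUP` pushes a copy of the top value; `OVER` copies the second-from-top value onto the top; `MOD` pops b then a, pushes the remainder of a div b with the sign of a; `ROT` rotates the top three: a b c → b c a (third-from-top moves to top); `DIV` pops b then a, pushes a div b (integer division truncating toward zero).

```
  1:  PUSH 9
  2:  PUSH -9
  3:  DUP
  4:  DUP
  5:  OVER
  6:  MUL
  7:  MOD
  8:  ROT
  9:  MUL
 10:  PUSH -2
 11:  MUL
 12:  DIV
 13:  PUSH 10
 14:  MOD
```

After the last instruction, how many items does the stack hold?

1

PUSH 9  -> [9]
PUSH -9 -> [9, -9]
DUP     -> [9, -9, -9]
DUP     -> [9, -9, -9, -9]
OVER    -> [9, -9, -9, -9, -9]
MUL     -> [9, -9, -9, 81]
MOD     -> [9, -9, -9]
ROT     -> [-9, -9, 9]
MUL     -> [-9, -81]
PUSH -2 -> [-9, -81, -2]
MUL     -> [-9, 162]
DIV     -> [0]
PUSH 10 -> [0, 10]
MOD     -> [0]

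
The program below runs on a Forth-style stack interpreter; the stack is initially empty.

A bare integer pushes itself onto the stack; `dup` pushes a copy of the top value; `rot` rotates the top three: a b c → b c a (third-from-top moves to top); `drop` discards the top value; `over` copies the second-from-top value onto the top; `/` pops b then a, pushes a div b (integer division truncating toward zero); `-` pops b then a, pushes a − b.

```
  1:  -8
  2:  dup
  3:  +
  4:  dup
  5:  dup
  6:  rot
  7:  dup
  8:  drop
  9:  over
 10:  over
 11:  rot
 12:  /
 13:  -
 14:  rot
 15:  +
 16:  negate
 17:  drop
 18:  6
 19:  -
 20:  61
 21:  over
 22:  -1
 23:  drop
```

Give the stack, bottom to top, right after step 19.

-8     -> [-8]
dup    -> [-8, -8]
+      -> [-16]
dup    -> [-16, -16]
dup    -> [-16, -16, -16]
rot    -> [-16, -16, -16]
dup    -> [-16, -16, -16, -16]
drop   -> [-16, -16, -16]
over   -> [-16, -16, -16, -16]
over   -> [-16, -16, -16, -16, -16]
rot    -> [-16, -16, -16, -16, -16]
/      -> [-16, -16, -16, 1]
-      -> [-16, -16, -17]
rot    -> [-16, -17, -16]
+      -> [-16, -33]
negate -> [-16, 33]
drop   -> [-16]
6      -> [-16, 6]
-      -> [-22]

[-22]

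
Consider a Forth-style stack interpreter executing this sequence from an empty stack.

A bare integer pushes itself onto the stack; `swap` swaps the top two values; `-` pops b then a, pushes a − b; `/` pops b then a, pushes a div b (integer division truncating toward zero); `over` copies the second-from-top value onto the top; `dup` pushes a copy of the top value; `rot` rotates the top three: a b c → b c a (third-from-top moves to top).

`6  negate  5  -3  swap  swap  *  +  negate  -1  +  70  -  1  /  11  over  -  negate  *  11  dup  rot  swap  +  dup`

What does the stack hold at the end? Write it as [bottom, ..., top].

[11, 3061, 3061]

6       6
negate  -6
5       -6 5
-3      -6 5 -3
swap    -6 -3 5
swap    -6 5 -3
*       -6 -15
+       -21
negate  21
-1      21 -1
+       20
70      20 70
-       -50
1       -50 1
/       -50
11      -50 11
over    -50 11 -50
-       -50 61
negate  -50 -61
*       3050
11      3050 11
dup     3050 11 11
rot     11 11 3050
swap    11 3050 11
+       11 3061
dup     11 3061 3061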